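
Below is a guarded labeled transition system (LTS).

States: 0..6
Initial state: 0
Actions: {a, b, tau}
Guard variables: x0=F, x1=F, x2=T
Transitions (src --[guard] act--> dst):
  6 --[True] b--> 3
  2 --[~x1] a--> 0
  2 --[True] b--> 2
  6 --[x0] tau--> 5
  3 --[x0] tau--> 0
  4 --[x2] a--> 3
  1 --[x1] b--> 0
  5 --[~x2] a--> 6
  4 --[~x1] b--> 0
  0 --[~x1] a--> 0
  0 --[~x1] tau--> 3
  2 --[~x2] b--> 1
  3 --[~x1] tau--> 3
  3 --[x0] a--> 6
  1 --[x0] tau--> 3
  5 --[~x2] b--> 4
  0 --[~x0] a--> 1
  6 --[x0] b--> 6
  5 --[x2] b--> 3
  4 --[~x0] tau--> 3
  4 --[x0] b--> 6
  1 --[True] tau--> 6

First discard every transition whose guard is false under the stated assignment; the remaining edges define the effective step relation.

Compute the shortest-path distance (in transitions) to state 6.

Answer: 2

Working:
Breadth-first toward 6:
  depth 0: {0}
  depth 1: {1,3}
  depth 2: {6}
depth(6)=2, e.g. a·tau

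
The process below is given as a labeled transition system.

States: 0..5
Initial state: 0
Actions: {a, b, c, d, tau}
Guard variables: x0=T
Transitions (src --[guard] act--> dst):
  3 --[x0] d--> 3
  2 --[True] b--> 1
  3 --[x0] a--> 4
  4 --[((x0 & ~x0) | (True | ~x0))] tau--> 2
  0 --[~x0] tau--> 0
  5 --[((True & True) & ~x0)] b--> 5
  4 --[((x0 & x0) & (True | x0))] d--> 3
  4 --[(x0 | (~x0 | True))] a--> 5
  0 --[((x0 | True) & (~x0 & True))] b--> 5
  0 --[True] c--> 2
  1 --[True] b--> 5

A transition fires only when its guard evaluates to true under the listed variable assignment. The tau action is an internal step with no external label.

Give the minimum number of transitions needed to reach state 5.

Breadth-first toward 5:
  depth 0: {0}
  depth 1: {2}
  depth 2: {1}
  depth 3: {5}
depth(5)=3, e.g. c·b·b

Answer: 3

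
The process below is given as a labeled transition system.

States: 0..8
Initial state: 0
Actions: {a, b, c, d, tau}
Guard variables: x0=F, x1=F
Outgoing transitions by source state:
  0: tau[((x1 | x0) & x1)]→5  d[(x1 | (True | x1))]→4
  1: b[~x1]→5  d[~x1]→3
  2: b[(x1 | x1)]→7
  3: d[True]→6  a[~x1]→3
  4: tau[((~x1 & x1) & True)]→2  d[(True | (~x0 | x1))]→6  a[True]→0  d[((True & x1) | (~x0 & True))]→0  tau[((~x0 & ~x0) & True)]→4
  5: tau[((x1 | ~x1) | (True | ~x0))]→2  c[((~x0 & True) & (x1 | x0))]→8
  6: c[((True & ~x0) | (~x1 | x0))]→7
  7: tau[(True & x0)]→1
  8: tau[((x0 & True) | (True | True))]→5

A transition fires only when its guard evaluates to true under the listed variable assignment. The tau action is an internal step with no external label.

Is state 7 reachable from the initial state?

Answer: REACHABLE

Working:
Guard filter leaves 12 enabled edge(s).
Layer 0: {0}
Layer 1: {4}  total {0,4}
Layer 2: {6}  total {0,4,6}
Layer 3: {7}  total {0,4,6,7}
Reach set: {0,4,6,7}
trace reaching 7: d·d·c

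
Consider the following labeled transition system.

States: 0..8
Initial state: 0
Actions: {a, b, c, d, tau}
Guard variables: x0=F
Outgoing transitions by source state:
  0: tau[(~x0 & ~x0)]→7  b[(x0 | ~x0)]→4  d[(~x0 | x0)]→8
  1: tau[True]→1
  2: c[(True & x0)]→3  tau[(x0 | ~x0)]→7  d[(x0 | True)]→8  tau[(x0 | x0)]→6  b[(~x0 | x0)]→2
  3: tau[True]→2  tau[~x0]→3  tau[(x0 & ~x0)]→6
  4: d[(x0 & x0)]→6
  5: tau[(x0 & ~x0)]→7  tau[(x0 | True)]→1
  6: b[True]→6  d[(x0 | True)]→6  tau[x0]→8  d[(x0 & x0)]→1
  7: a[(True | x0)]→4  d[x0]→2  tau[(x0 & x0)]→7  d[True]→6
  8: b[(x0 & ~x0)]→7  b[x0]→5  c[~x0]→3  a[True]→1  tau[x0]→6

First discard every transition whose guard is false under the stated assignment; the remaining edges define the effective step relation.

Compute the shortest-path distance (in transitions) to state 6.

BFS to 6:
  depth 0: {0}
  depth 1: {4,7,8}
  depth 2: {1,3,6}
6 enters at depth 2; path tau·d

Answer: 2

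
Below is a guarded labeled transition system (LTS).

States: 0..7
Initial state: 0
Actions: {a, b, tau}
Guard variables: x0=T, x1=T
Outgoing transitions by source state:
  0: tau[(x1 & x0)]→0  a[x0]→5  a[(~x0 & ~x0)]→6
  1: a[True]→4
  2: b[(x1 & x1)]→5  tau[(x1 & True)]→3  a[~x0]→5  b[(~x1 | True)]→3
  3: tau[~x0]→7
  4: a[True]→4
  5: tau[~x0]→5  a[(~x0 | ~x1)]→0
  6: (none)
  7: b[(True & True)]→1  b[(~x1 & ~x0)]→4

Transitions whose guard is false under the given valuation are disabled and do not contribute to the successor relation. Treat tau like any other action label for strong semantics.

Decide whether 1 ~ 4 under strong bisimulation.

Answer: BISIMILAR

Working:
Bisimulation quotient by refinement:
  P[0] = {{0,1,2,3,4,5,6,7}}
  P[1] = {{0},{1,4},{2},{3,5,6},{7}}
stable after 2 split(s): 5 block(s)
1∈{1,4}, 4∈{1,4}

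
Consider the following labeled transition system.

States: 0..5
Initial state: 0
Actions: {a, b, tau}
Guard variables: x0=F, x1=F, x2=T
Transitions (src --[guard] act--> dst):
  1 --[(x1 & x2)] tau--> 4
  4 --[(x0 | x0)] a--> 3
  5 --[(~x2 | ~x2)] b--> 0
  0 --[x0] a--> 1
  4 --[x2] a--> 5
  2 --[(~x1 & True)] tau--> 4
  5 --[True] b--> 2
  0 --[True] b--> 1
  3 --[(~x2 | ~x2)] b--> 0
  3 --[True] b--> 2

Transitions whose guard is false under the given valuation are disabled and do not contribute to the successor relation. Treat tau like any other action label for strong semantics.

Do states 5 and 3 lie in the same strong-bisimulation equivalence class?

Refine partition for ~:
  round 0: {{0,1,2,3,4,5}}
  round 1: {{0,3,5},{1},{2},{4}}
  round 2: {{0},{1},{2},{3,5},{4}}
5 equivalence class(es) (converged in 3)
[5]={3,5}  [3]={3,5}

Answer: BISIMILAR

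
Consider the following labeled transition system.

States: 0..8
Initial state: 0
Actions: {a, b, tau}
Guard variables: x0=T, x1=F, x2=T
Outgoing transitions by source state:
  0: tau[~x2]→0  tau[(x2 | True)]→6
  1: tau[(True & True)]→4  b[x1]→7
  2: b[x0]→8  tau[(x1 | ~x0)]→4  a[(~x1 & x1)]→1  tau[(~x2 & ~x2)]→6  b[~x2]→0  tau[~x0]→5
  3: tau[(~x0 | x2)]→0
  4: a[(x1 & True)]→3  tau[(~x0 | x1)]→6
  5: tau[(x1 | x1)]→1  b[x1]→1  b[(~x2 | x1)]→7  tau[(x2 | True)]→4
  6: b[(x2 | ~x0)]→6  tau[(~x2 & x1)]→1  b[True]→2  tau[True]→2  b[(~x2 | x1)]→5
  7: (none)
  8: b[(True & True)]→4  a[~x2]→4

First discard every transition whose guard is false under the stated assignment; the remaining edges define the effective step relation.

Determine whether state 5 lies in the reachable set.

9 transition(s) survive guard evaluation.
Layer 0: {0}
Layer 1: {6}  cumulative {0,6}
Layer 2: {2}  cumulative {0,2,6}
Layer 3: {8}  cumulative {0,2,6,8}
Layer 4: {4}  cumulative {0,2,4,6,8}
Reachable = {0,2,4,6,8}

Answer: UNREACHABLE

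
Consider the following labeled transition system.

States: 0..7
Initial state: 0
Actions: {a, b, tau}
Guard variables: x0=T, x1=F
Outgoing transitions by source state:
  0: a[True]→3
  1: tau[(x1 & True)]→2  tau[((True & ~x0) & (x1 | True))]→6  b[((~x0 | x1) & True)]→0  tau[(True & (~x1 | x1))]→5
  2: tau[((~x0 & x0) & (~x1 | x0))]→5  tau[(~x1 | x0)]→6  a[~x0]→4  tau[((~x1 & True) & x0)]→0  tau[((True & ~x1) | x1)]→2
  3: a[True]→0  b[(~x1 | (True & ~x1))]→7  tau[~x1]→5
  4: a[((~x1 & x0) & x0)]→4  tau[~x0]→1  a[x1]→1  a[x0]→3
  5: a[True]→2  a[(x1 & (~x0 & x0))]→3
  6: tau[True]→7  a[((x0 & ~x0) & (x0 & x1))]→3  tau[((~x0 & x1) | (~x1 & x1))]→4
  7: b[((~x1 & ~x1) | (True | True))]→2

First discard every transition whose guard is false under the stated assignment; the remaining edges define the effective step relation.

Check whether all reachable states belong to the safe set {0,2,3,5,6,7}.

Answer: INVARIANT HOLDS

Trace:
Inv-set: {0,2,3,5,6,7}
R = {0,2,3,5,6,7}
  0: ok
  2: ok
  3: ok
  5: ok
  6: ok
  7: ok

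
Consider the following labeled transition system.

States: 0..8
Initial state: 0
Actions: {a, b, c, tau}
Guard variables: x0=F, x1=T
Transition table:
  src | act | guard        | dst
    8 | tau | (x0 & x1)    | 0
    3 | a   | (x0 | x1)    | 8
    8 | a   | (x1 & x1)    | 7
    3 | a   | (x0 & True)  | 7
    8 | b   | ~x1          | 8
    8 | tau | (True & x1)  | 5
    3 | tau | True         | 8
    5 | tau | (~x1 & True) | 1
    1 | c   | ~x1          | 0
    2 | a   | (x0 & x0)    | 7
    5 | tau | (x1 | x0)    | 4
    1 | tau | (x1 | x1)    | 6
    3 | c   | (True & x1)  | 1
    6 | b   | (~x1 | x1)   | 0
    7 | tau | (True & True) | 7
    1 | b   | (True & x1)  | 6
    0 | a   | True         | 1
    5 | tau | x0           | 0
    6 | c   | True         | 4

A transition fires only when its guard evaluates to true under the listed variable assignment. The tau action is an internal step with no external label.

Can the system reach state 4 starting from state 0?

Guard filter leaves 12 enabled edge(s).
L0 = {0}
L1 = {1}  cumulative {0,1}
L2 = {6}  cumulative {0,1,6}
L3 = {4}  cumulative {0,1,4,6}
R = {0,1,4,6}
witness 4: a·tau·c

Answer: REACHABLE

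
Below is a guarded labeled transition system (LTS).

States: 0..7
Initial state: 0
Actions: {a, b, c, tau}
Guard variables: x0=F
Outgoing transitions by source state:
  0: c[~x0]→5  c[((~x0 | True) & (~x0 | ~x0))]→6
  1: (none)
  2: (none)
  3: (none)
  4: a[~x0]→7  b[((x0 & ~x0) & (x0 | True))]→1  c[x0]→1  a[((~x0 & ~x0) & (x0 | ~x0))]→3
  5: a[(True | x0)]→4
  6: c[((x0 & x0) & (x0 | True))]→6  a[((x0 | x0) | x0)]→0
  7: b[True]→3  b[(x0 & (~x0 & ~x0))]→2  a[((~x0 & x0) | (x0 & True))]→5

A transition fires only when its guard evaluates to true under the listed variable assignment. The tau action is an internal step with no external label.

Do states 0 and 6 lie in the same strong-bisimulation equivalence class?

Answer: NOT BISIMILAR

Analysis:
Refine partition for ~:
  π0 = {{0,1,2,3,4,5,6,7}}
  π1 = {{0},{1,2,3,6},{4,5},{7}}
  π2 = {{0},{1,2,3,6},{4},{5},{7}}
stable after 3 split(s): 5 block(s)
0∈{0}, 6∈{1,2,3,6}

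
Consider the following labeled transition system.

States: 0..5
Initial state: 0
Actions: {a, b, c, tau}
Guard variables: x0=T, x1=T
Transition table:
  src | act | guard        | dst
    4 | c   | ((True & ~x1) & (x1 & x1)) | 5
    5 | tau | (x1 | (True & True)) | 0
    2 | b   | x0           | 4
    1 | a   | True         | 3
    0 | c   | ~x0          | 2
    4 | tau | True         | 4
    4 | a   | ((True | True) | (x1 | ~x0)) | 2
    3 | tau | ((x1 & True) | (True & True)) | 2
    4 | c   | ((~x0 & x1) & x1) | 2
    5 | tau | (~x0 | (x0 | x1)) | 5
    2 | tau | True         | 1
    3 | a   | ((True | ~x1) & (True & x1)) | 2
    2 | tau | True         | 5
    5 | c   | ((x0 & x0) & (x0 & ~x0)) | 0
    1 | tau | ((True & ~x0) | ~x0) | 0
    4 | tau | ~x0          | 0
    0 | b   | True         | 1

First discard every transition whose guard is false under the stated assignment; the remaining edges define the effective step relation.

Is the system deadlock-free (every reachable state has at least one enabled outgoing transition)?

Answer: DEADLOCK-FREE

Trace:
R = {0,1,2,3,4,5}
  0: b→1  [1 exit(s)]
  1: a→3  [1 exit(s)]
  2: b→4  tau→1  tau→5  [3 exit(s)]
  3: a→2  tau→2  [2 exit(s)]
  4: a→2  tau→4  [2 exit(s)]
  5: tau→0  tau→5  [2 exit(s)]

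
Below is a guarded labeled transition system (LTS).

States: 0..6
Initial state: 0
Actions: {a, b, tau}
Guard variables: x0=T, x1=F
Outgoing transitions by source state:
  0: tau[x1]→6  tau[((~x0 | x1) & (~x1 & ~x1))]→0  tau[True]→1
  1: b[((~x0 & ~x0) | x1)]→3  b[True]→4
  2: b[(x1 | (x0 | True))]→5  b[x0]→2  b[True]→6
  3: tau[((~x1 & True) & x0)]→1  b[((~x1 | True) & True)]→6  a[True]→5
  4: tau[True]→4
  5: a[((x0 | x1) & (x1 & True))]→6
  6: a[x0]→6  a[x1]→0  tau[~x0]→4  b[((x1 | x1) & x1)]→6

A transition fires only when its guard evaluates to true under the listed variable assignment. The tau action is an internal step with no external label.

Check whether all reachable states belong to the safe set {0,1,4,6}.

Answer: INVARIANT HOLDS

Analysis:
Allowed set {0,1,4,6}
Reach set: {0,1,4}
  0: safe
  1: safe
  4: safe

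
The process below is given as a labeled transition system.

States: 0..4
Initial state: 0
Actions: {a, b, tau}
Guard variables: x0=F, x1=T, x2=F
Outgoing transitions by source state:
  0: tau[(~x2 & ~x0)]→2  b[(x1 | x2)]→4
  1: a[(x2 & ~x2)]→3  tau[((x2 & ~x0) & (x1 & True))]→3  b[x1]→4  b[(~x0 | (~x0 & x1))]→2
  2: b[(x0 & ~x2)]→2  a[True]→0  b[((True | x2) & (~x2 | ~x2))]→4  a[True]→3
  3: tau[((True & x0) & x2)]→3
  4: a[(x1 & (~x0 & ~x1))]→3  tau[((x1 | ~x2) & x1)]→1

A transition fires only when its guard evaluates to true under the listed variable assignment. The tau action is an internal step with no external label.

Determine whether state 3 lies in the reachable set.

Guard filter leaves 8 enabled edge(s).
Layer 0: {0}
Layer 1: {2,4}  now seen {0,2,4}
Layer 2: {1,3}  now seen {0,1,2,3,4}
Reachable = {0,1,2,3,4}
Path to 3: tau·a

Answer: REACHABLE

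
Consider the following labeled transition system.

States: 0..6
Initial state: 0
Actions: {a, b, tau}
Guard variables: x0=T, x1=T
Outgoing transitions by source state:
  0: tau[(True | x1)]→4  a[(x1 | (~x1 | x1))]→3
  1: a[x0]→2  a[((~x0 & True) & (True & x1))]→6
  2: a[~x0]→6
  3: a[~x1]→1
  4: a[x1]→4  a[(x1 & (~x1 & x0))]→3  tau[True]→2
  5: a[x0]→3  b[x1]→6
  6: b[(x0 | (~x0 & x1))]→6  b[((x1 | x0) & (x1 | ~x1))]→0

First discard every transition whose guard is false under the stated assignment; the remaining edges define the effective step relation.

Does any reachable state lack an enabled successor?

Reach set: {0,2,3,4}
  0: a→3  tau→4  [2 exit(s)]
  2: ∅  [deadlock]
  3: ∅  [deadlock]
  4: a→4  tau→2  [2 exit(s)]
trace reaching 2: tau·tau

Answer: DEADLOCK at state 2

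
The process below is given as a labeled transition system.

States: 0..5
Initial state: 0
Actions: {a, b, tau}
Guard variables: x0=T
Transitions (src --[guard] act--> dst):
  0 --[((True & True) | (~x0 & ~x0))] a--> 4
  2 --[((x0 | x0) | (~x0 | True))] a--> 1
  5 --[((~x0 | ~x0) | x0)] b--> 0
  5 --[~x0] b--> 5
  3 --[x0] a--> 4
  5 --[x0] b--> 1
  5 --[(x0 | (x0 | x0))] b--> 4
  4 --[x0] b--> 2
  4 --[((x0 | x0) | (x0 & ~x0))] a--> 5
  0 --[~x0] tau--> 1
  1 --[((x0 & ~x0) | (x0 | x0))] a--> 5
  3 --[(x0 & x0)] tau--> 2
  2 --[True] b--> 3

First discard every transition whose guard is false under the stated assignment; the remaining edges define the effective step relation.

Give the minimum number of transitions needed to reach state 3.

Layered search for 3:
  Layer 0: {0}
  Layer 1: {4}
  Layer 2: {2,5}
  Layer 3: {1,3}
first hit 3 at d=3 via a·b·b

Answer: 3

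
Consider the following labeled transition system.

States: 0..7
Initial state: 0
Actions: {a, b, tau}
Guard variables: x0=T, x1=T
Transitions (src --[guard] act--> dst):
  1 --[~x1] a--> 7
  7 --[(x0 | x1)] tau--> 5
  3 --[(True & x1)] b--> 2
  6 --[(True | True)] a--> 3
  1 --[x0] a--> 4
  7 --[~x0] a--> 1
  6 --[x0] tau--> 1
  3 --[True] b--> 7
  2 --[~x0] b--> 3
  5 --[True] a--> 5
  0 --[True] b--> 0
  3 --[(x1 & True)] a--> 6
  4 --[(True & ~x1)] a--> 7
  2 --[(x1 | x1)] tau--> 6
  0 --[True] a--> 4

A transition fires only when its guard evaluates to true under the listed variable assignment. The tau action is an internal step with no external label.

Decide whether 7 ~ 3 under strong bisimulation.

Bisimulation quotient by refinement:
  round 0: {{0,1,2,3,4,5,6,7}}
  round 1: {{0,3},{1,5},{2,7},{4},{6}}
  round 2: {{0},{1},{2},{3},{4},{5},{6},{7}}
stable after 3 split(s): 8 block(s)
[7]={7}  [3]={3}

Answer: NOT BISIMILAR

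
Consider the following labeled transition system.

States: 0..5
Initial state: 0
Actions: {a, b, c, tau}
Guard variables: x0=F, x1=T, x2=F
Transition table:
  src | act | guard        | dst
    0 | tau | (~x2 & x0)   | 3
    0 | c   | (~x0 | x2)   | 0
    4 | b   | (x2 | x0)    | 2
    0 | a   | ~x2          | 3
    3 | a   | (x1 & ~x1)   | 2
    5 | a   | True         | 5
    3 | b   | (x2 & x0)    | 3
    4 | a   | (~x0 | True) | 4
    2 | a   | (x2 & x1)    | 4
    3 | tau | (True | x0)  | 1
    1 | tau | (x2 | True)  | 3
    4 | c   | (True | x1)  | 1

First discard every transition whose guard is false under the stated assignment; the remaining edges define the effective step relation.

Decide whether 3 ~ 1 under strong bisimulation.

Answer: BISIMILAR

Trace:
Compute ~ classes (split until stable):
  P[0] = {{0,1,2,3,4,5}}
  P[1] = {{0,4},{1,3},{2},{5}}
  P[2] = {{0},{1,3},{2},{4},{5}}
Fixed point at round 3; 5 class(es).
class of 3: {1,3}; class of 1: {1,3}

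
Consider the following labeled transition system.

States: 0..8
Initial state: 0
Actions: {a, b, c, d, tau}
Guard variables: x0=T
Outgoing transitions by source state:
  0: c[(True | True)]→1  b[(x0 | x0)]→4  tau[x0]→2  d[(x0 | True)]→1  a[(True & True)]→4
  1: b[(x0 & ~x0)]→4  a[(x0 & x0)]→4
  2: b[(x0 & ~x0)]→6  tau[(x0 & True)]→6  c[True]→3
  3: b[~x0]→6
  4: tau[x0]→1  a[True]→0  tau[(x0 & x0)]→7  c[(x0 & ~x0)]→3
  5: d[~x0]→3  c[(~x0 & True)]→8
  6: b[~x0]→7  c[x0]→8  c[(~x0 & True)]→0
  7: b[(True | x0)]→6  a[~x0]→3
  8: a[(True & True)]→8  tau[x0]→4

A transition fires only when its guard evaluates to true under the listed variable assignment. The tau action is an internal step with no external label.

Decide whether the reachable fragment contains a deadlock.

Reachable = {0,1,2,3,4,6,7,8}
  0: a→4  b→4  c→1  d→1  tau→2  [deg 5]
  1: a→4  [deg 1]
  2: c→3  tau→6  [deg 2]
  3: ∅  [no exit]
  4: a→0  tau→1  tau→7  [deg 3]
  6: c→8  [deg 1]
  7: b→6  [deg 1]
  8: a→8  tau→4  [deg 2]
Path to 3: tau·c

Answer: DEADLOCK at state 3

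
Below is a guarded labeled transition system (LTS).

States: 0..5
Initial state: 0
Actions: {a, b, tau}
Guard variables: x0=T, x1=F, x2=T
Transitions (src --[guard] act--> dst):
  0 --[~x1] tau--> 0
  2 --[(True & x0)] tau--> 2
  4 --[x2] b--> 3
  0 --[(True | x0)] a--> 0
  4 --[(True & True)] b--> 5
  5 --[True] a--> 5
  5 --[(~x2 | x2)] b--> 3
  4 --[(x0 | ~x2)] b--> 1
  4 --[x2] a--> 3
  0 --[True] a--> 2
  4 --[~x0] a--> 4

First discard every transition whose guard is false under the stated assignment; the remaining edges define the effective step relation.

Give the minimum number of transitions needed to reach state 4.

Answer: UNREACHABLE

Analysis:
Breadth-first toward 4:
  L0 = {0}
  L1 = {2}
4 never appears.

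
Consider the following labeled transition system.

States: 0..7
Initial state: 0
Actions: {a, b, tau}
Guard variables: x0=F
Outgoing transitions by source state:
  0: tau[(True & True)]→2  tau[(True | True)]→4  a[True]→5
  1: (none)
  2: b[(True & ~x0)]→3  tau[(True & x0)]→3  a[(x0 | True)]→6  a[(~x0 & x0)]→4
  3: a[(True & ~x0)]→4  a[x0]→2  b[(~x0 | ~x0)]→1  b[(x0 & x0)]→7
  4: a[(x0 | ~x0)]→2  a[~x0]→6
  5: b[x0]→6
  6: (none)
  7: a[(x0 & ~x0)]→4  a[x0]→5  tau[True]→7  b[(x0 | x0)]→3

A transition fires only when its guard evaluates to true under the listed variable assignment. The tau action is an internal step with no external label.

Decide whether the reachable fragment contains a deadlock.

Answer: DEADLOCK at state 1

Trace:
Reachable = {0,1,2,3,4,5,6}
  0: a→5  tau→2  tau→4  [3 exit(s)]
  1: ∅  [deadlock]
  2: a→6  b→3  [2 exit(s)]
  3: a→4  b→1  [2 exit(s)]
  4: a→2  a→6  [2 exit(s)]
  5: ∅  [deadlock]
  6: ∅  [deadlock]
Path to 1: tau·b·b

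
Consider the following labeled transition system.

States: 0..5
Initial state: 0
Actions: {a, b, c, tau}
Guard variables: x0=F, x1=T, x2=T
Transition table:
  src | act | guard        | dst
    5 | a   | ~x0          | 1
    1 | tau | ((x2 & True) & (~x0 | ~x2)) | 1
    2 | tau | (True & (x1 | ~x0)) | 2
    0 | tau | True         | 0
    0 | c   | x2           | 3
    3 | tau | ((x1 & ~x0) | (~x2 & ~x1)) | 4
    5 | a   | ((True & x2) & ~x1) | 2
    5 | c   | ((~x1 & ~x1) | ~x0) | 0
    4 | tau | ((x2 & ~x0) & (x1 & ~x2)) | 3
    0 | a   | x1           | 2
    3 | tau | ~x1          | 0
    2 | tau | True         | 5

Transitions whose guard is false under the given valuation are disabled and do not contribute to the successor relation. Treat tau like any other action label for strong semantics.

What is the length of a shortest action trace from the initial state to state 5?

Layered search for 5:
  L0 = {0}
  L1 = {2,3}
  L2 = {4,5}
first hit 5 at d=2 via a·tau

Answer: 2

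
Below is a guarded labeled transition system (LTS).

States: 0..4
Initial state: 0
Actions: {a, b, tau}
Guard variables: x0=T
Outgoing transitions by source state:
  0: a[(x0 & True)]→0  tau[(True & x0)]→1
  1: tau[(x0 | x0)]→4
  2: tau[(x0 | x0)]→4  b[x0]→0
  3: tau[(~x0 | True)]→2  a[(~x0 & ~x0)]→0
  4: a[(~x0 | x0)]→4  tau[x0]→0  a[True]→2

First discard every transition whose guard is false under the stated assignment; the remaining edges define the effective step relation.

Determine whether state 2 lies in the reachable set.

Answer: REACHABLE

Trace:
9 transition(s) survive guard evaluation.
Layer 0: {0}
Layer 1: {1}  total {0,1}
Layer 2: {4}  total {0,1,4}
Layer 3: {2}  total {0,1,2,4}
Reachable = {0,1,2,4}
Path to 2: tau·tau·a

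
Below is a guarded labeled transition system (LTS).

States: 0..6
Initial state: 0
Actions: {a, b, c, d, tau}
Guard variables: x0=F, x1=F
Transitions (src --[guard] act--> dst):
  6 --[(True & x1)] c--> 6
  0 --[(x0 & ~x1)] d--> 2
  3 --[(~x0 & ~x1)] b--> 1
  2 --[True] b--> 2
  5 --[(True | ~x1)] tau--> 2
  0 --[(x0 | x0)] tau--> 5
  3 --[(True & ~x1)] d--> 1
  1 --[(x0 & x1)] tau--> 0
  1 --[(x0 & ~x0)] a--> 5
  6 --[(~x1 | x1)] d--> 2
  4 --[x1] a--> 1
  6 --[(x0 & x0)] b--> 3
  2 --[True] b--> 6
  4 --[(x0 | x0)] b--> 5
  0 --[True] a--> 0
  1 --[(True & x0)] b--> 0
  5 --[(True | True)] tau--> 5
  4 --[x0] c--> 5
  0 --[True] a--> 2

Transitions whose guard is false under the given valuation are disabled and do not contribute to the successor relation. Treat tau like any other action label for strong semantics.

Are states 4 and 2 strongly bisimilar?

Answer: NOT BISIMILAR

Analysis:
Compute ~ classes (split until stable):
  P[0] = {{0,1,2,3,4,5,6}}
  P[1] = {{0},{1,4},{2},{3},{5},{6}}
6 equivalence class(es) (converged in 2)
[4]={1,4}  [2]={2}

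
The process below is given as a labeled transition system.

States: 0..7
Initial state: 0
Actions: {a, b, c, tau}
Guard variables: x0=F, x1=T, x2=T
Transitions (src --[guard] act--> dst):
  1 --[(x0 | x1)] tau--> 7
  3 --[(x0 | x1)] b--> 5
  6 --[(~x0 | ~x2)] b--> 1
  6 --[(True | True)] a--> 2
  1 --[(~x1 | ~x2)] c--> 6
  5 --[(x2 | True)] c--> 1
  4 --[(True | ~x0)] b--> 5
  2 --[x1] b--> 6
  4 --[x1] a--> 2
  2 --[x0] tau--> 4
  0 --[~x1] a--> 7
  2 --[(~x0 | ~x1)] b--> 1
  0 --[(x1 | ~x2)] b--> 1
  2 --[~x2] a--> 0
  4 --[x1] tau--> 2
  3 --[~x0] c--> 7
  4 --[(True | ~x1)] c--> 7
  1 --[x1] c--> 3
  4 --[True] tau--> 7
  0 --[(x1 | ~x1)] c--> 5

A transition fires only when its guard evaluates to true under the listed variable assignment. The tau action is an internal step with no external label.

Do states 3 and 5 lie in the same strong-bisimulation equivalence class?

Answer: NOT BISIMILAR

Analysis:
Bisimulation quotient by refinement:
  round 0: {{0,1,2,3,4,5,6,7}}
  round 1: {{0,3},{1},{2},{4},{5},{6},{7}}
  round 2: {{0},{1},{2},{3},{4},{5},{6},{7}}
8 equivalence class(es) (converged in 3)
class of 3: {3}; class of 5: {5}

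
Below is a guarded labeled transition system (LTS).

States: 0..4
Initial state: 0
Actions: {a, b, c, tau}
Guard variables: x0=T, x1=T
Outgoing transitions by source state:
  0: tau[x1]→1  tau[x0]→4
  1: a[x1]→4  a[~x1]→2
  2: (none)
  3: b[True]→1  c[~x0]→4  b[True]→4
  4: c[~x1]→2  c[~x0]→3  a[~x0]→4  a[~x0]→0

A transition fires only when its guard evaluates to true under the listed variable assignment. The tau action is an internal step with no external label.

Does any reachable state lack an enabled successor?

R = {0,1,4}
  0: tau→1  tau→4  [2 out]
  1: a→4  [1 out]
  4: ∅  [no exit]
witness 4: tau

Answer: DEADLOCK at state 4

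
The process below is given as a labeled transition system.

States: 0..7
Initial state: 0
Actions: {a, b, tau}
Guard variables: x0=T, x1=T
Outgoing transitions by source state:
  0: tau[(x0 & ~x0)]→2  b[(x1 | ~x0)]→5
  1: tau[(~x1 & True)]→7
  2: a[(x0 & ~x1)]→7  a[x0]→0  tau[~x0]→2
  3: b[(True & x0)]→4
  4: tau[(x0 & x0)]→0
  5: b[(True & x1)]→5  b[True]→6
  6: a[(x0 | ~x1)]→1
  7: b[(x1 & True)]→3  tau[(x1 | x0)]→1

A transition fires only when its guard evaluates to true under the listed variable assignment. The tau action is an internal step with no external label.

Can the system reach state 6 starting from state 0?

After dropping false guards: 9 live edges.
Layer 0: {0}
Layer 1: {5}  cumulative {0,5}
Layer 2: {6}  cumulative {0,5,6}
Layer 3: {1}  cumulative {0,1,5,6}
R = {0,1,5,6}
Path to 6: b·b

Answer: REACHABLE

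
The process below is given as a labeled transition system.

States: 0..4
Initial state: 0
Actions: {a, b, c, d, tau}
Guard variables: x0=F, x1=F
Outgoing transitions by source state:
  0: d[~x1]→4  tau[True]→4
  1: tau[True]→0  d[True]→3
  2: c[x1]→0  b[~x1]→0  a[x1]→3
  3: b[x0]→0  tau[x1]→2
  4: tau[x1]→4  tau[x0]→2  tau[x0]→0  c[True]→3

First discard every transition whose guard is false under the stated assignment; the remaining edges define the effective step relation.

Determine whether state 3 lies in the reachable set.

Answer: REACHABLE

Trace:
6 transition(s) survive guard evaluation.
L0 = {0}
L1 = {4}  cumulative {0,4}
L2 = {3}  cumulative {0,3,4}
Reach set: {0,3,4}
witness 3: d·c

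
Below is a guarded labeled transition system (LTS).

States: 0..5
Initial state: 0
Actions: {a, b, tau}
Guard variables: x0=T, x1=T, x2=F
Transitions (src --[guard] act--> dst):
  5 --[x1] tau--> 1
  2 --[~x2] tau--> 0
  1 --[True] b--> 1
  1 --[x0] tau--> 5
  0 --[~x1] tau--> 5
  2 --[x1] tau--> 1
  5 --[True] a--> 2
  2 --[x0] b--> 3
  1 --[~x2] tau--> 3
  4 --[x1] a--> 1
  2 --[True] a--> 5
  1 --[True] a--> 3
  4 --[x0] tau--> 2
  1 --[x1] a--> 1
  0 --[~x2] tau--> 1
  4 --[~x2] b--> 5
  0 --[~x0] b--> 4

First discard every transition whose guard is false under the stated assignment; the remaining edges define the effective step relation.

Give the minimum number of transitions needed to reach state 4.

Answer: UNREACHABLE

Working:
Layered search for 4:
  Layer 0: {0}
  Layer 1: {1}
  Layer 2: {3,5}
  Layer 3: {2}
4 never appears.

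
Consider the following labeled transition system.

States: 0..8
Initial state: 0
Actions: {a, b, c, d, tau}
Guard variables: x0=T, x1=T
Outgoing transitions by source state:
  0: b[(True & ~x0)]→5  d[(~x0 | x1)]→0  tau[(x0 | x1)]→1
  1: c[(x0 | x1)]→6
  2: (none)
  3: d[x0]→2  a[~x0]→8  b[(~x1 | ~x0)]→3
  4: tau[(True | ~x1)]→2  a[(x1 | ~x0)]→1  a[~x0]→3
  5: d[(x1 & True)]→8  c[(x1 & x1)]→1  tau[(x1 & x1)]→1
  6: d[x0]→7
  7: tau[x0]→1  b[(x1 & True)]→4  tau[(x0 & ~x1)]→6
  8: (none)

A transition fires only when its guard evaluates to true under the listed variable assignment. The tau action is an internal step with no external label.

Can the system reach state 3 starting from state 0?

12 transition(s) survive guard evaluation.
depth 0: {0}
depth 1: {1}  now seen {0,1}
depth 2: {6}  now seen {0,1,6}
depth 3: {7}  now seen {0,1,6,7}
depth 4: {4}  now seen {0,1,4,6,7}
depth 5: {2}  now seen {0,1,2,4,6,7}
R = {0,1,2,4,6,7}

Answer: UNREACHABLE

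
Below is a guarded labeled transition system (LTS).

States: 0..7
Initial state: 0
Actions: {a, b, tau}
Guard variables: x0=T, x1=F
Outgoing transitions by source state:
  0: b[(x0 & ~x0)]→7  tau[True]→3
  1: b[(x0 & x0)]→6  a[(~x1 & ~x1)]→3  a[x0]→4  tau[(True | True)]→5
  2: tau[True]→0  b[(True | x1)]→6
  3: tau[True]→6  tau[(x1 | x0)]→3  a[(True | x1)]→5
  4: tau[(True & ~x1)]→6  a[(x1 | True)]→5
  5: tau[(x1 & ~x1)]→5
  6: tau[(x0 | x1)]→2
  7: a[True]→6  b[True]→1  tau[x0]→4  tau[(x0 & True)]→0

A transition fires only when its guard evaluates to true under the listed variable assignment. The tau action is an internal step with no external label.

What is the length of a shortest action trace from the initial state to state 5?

Answer: 2

Analysis:
Breadth-first toward 5:
  Layer 0: {0}
  Layer 1: {3}
  Layer 2: {5,6}
5 enters at depth 2; path tau·a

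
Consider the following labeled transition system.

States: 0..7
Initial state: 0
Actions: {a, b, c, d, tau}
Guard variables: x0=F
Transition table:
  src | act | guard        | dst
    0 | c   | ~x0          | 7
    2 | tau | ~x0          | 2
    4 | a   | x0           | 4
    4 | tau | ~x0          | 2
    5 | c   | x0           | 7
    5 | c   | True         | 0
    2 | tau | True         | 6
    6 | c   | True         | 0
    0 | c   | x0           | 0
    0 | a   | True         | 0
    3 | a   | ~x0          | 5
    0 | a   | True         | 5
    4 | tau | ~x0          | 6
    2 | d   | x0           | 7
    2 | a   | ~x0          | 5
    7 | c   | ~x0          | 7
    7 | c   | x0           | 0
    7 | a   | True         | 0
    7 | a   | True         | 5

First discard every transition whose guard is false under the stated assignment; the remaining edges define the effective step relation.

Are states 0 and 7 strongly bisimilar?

Answer: BISIMILAR

Working:
Bisimulation quotient by refinement:
  π0 = {{0,1,2,3,4,5,6,7}}
  π1 = {{0,7},{1},{2},{3},{4},{5,6}}
Fixed point at round 2; 6 class(es).
class of 0: {0,7}; class of 7: {0,7}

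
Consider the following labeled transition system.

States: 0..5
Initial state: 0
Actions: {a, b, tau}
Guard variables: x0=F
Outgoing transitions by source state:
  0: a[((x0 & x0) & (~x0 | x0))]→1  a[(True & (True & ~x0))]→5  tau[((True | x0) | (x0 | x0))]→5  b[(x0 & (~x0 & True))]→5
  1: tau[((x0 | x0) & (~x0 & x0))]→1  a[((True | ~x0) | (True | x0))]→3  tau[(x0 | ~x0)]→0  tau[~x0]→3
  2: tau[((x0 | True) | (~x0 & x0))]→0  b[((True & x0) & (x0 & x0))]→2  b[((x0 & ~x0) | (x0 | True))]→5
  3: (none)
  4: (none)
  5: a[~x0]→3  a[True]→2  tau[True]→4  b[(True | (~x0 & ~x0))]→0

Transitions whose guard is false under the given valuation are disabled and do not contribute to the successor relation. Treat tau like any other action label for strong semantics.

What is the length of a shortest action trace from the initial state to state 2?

Breadth-first toward 2:
  Layer 0: {0}
  Layer 1: {5}
  Layer 2: {2,3,4}
depth(2)=2, e.g. a·a

Answer: 2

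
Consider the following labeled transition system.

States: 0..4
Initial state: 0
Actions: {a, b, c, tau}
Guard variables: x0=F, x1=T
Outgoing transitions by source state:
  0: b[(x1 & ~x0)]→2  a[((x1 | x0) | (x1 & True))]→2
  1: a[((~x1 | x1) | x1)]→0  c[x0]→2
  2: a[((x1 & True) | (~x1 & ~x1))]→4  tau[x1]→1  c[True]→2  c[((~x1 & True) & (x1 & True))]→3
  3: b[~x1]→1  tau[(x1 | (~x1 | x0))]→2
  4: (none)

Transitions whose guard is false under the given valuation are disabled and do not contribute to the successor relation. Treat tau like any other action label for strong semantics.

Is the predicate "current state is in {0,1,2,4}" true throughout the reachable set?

Answer: INVARIANT HOLDS

Analysis:
Inv-set: {0,1,2,4}
Reach set: {0,1,2,4}
  0: ✓
  1: ✓
  2: ✓
  4: ✓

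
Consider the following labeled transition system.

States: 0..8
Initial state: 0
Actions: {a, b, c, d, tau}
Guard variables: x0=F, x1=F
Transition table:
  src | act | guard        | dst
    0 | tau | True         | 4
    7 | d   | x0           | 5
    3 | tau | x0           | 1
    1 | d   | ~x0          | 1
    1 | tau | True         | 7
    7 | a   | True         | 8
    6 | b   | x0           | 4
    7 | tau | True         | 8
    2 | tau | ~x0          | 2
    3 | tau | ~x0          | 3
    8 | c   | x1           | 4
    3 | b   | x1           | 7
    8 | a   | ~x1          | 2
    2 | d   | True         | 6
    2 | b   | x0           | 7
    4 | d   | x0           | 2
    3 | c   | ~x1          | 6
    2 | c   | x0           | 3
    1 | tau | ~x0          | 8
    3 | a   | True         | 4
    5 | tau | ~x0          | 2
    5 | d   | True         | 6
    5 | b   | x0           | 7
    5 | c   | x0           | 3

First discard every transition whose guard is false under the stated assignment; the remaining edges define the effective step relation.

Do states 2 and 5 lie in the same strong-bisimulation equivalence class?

Compute ~ classes (split until stable):
  π0 = {{0,1,2,3,4,5,6,7,8}}
  π1 = {{0},{1,2,5},{3},{4,6},{7},{8}}
  π2 = {{0},{1},{2,5},{3},{4,6},{7},{8}}
stable after 3 split(s): 7 block(s)
class of 2: {2,5}; class of 5: {2,5}

Answer: BISIMILAR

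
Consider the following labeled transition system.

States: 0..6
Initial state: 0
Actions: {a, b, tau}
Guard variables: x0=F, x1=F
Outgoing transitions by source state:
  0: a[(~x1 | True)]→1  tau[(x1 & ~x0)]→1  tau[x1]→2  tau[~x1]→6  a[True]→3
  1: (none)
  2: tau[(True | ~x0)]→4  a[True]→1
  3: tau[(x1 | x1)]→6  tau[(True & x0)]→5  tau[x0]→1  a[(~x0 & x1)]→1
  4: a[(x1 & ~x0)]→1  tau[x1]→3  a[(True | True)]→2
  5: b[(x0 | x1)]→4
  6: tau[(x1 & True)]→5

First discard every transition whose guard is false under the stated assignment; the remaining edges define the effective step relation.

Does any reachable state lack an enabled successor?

R = {0,1,3,6}
  0: a→1  a→3  tau→6  [3 out]
  1: ∅  [no exit]
  3: ∅  [no exit]
  6: ∅  [no exit]
witness 1: a

Answer: DEADLOCK at state 1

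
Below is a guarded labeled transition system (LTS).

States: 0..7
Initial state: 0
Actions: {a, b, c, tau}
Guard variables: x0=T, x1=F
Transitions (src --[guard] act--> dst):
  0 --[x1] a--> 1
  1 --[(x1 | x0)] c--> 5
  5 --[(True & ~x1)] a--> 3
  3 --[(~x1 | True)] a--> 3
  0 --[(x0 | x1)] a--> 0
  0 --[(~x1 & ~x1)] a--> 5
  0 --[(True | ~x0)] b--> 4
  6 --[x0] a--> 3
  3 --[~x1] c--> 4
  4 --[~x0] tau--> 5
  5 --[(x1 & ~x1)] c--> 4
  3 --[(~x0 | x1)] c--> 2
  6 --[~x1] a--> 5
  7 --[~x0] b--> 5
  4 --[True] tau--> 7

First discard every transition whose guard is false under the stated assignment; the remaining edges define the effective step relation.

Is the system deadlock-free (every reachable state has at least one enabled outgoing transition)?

Answer: DEADLOCK at state 7

Analysis:
Reachable = {0,3,4,5,7}
  0: a→0  a→5  b→4  [3 out]
  3: a→3  c→4  [2 out]
  4: tau→7  [1 out]
  5: a→3  [1 out]
  7: ∅  [no exit]
trace reaching 7: b·tau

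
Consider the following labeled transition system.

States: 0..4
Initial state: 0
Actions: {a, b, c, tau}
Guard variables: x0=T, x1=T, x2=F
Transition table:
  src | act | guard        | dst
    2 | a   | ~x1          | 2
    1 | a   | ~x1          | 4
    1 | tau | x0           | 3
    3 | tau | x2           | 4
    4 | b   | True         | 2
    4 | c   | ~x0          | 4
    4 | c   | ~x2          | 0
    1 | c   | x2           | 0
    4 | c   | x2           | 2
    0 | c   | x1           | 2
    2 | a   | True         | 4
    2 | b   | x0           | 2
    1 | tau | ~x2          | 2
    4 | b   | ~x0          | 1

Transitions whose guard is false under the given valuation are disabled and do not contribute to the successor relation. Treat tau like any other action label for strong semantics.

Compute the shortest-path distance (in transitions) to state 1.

BFS to 1:
  Layer 0: {0}
  Layer 1: {2}
  Layer 2: {4}
1 never appears.

Answer: UNREACHABLE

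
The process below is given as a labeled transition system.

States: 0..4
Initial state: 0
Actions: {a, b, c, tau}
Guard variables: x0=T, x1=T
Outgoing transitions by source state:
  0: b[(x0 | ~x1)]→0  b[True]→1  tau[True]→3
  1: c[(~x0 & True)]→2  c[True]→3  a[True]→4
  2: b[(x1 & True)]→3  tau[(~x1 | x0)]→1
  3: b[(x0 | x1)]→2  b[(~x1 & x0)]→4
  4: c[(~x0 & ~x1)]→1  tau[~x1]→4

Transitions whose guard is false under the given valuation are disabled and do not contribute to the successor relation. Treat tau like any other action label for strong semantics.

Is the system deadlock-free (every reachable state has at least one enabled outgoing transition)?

R = {0,1,2,3,4}
  0: b→0  b→1  tau→3  [deg 3]
  1: a→4  c→3  [deg 2]
  2: b→3  tau→1  [deg 2]
  3: b→2  [deg 1]
  4: ∅  [deadlock]
trace reaching 4: b·a

Answer: DEADLOCK at state 4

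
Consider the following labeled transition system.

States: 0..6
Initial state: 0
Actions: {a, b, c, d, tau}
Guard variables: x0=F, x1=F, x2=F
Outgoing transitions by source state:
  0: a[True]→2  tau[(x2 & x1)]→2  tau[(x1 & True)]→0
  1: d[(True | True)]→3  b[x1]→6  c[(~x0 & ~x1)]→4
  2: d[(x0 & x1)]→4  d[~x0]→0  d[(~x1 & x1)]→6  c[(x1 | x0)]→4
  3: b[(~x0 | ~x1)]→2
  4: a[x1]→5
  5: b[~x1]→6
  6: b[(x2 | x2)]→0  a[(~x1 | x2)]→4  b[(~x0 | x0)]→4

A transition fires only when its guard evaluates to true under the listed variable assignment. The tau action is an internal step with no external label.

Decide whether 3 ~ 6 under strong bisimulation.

Answer: NOT BISIMILAR

Analysis:
Bisimulation quotient by refinement:
  round 0: {{0,1,2,3,4,5,6}}
  round 1: {{0},{1},{2},{3,5},{4},{6}}
  round 2: {{0},{1},{2},{3},{4},{5},{6}}
stable after 3 split(s): 7 block(s)
3∈{3}, 6∈{6}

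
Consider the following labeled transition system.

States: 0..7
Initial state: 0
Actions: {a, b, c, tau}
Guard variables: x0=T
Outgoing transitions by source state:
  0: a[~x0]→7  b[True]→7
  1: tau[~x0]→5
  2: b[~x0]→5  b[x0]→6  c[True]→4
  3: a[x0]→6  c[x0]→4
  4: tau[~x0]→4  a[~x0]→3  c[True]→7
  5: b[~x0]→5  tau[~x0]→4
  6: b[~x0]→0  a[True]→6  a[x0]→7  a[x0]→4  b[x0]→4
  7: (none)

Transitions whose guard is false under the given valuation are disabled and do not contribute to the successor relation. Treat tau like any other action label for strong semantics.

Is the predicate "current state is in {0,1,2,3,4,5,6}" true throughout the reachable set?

Answer: INVARIANT VIOLATED at state 7

Analysis:
Allowed set {0,1,2,3,4,5,6}
Reachable = {0,7}
  0: ✓
  7: VIOLATES
counterexample path to 7: b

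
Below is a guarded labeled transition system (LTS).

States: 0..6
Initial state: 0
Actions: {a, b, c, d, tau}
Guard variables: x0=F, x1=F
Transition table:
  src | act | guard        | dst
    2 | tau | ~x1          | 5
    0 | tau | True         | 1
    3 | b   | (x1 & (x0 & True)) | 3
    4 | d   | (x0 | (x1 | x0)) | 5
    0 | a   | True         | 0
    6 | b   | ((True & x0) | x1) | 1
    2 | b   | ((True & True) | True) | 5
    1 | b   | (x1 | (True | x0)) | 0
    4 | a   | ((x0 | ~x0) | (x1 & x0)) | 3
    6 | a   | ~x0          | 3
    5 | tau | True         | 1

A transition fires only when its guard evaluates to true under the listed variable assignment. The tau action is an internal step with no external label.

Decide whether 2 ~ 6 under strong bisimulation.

Answer: NOT BISIMILAR

Trace:
Refine partition for ~:
  P[0] = {{0,1,2,3,4,5,6}}
  P[1] = {{0},{1},{2},{3},{4,6},{5}}
6 equivalence class(es) (converged in 2)
2∈{2}, 6∈{4,6}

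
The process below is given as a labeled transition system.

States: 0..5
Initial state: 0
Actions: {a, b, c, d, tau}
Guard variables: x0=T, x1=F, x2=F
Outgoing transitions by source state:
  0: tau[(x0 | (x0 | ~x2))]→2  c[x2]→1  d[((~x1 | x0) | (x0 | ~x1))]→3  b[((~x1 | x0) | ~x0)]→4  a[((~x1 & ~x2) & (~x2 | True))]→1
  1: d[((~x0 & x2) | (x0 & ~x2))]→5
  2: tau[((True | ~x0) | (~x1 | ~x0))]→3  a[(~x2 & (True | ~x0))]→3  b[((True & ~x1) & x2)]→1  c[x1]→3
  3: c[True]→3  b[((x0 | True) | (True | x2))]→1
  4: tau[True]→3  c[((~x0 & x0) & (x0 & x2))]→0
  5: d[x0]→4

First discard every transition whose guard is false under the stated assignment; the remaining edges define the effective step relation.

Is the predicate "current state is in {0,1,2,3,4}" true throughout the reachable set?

Safe = {0,1,2,3,4}
Reachable = {0,1,2,3,4,5}
  0: ✓
  1: ✓
  2: ✓
  3: ✓
  4: ✓
  5: VIOLATES
counterexample path to 5: a·d

Answer: INVARIANT VIOLATED at state 5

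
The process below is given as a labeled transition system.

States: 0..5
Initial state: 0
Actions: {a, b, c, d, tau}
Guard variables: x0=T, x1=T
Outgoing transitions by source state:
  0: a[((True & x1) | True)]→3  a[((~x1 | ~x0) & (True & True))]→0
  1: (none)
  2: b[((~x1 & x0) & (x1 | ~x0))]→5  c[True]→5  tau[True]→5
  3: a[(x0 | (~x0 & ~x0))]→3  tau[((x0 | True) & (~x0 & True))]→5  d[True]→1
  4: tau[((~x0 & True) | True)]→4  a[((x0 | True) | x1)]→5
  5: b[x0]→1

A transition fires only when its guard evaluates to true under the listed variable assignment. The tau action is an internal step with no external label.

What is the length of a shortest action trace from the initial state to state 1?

Layered search for 1:
  Layer 0: {0}
  Layer 1: {3}
  Layer 2: {1}
first hit 1 at d=2 via a·d

Answer: 2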